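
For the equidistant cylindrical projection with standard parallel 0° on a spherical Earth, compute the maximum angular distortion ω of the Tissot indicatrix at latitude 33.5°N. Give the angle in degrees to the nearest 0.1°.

10.4°

Plate carrée maps x = Rλ, y = Rφ. The meridian scale is h = 1 and the parallel scale is k = 1/cos φ = sec φ.
At 33.5°: h = 1.000, k = 1.199; principal scales a = 1.199, b = 1.000.
sin(ω/2) = (a − b)/(a + b) = 0.1992/2.199 = 0.09058, so ω = 2 arcsin(0.09058) ≈ 10.4°.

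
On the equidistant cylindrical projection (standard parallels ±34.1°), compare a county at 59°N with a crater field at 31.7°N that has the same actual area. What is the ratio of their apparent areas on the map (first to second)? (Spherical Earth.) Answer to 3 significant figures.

1.65

With standard parallel φ₀ = 34.1°, the equirectangular projection gives x = Rλ cos φ₀, y = Rφ, so h = 1 and k = cos 34.1° / cos φ.
Areal scale at 59°: h·k = 1.000 × 1.608 = 1.608.
Areal scale at 31.7°: h·k = 1.000 × 0.9733 = 0.9733.
Ratio = 1.608/0.9733 ≈ 1.65.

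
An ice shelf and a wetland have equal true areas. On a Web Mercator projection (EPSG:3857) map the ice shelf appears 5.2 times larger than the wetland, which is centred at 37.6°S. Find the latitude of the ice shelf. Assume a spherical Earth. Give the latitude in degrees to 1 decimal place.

For equal true areas on Mercator, apparent areas scale as sec²φ, so the ratio is cos²φ₂ / cos²φ₁.
cos²φ₂ / cos²φ₁ = 5.2  ⇒  cos φ₁ = cos 37.6° / √5.2 = 0.7923/2.280 = 0.3474.
φ₁ = arccos(0.3474) ≈ 69.7°.

69.7°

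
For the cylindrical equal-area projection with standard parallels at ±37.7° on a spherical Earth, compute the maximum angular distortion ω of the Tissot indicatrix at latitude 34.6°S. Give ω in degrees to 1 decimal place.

4.5°

For cylindrical equal-area with standard parallel φ₀, h = cos φ / cos φ₀ and k = cos φ₀ / cos φ, so h·k = 1.
At 34.6°: h = 1.040, k = 0.9612; principal scales a = 1.040, b = 0.9612.
sin(ω/2) = (a − b)/(a + b) = 0.07910/2.002 = 0.03952, so ω = 2 arcsin(0.03952) ≈ 4.5°.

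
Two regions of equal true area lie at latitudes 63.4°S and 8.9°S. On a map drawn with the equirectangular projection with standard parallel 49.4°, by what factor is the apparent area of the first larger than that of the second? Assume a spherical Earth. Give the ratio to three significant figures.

The equidistant cylindrical projection with φ₀ = 49.4° has h = 1 (meridians true) and k = cos φ₀ / cos φ along parallels.
Areal scale at 63.4°: h·k = 1.000 × 1.453 = 1.453.
Areal scale at 8.9°: h·k = 1.000 × 0.6587 = 0.6587.
Ratio = 1.453/0.6587 ≈ 2.21.

2.21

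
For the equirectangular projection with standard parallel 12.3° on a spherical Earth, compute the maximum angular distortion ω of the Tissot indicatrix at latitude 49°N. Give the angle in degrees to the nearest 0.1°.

With standard parallel φ₀ = 12.3°, the equirectangular projection gives x = Rλ cos φ₀, y = Rφ, so h = 1 and k = cos 12.3° / cos φ.
At 49°: h = 1.000, k = 1.489; principal scales a = 1.489, b = 1.000.
sin(ω/2) = (a − b)/(a + b) = 0.4893/2.489 = 0.1965, so ω = 2 arcsin(0.1965) ≈ 22.7°.

22.7°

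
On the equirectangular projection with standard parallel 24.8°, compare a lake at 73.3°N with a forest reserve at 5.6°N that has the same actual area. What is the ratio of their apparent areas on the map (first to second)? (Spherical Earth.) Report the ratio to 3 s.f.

The equidistant cylindrical projection with φ₀ = 24.8° has h = 1 (meridians true) and k = cos φ₀ / cos φ along parallels.
Areal scale at 73.3°: h·k = 1.000 × 3.159 = 3.159.
Areal scale at 5.6°: h·k = 1.000 × 0.9121 = 0.9121.
Ratio = 3.159/0.9121 ≈ 3.46.

3.46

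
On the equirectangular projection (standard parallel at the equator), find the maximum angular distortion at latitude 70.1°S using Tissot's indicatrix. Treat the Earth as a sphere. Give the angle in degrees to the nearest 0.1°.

Plate carrée maps x = Rλ, y = Rφ. The meridian scale is h = 1 and the parallel scale is k = 1/cos φ = sec φ.
At 70.1°: h = 1.000, k = 2.938; principal scales a = 2.938, b = 1.000.
sin(ω/2) = (a − b)/(a + b) = 1.938/3.938 = 0.4921, so ω = 2 arcsin(0.4921) ≈ 59.0°.

59.0°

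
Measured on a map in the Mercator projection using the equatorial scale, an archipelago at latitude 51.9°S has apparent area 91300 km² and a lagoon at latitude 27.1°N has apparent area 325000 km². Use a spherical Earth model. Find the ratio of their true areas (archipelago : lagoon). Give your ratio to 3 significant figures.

On Mercator the areal scale is sec²φ, so true area = apparent × cos²φ.
True area of archipelago: 91300 × cos²(51.9°) = 91300 × 0.3807 = 34760 km².
True area of lagoon: 325000 × cos²(27.1°) = 325000 × 0.7925 = 257600 km².
Ratio = 34760 / 257600 ≈ 0.135.

0.135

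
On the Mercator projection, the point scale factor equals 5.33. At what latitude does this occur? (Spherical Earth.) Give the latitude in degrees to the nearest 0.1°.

79.2°

Mercator scale is k = sec φ = 1/cos φ.
1/cos φ = 5.33  ⇒  cos φ = 0.1876  ⇒  φ = arccos(0.1876) ≈ 79.2°.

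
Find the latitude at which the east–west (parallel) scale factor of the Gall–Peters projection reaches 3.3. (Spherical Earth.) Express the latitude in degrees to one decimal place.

The Gall–Peters projection is cylindrical equal-area with φ₀ = 45°. A cylindrical equal-area projection with standard parallel φ₀ has meridian scale h = cos φ / cos φ₀ and parallel scale k = cos φ₀ / cos φ (so areas are preserved, h·k = 1).
k = cos φ₀ / cos φ = 3.3  ⇒  cos φ = cos 45° / 3.3 = 0.2143.
φ = arccos(0.2143) ≈ 77.6°.

77.6°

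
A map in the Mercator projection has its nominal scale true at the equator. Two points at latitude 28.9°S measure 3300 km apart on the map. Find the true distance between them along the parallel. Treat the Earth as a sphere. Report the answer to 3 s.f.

2890 km

For Mercator, h = k = sec φ (a conformal cylindrical projection has a single point scale, 1/cos φ).
Along the parallel at 28.9°, map distances are exaggerated by k = sec 28.9° = 1.142.
True distance = 3300 / 1.142 = 3300 × cos 28.9° ≈ 2890 km.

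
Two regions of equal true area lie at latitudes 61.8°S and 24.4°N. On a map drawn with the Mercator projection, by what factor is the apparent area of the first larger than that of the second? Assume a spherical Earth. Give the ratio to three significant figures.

3.71

On Mercator, area is exaggerated by sec²φ = 1/cos²φ.
At 61.8°: sec²(61.8°) = 1/0.4726² = 4.478.
At 24.4°: sec²(24.4°) = 1/0.9107² = 1.206.
Ratio = 4.478/1.206 = cos²(24.4°)/cos²(61.8°) ≈ 3.71.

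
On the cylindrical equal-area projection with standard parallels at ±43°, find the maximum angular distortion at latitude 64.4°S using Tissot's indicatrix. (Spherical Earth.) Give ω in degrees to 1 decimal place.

Cylindrical equal-area (φ₀ = 43°): h = cos φ / cos 43° along meridians, k = cos 43° / cos φ along parallels; h·k = 1.
At 64.4°: h = 0.5908, k = 1.693; principal scales a = 1.693, b = 0.5908.
sin(ω/2) = (a − b)/(a + b) = 1.102/2.283 = 0.4825, so ω = 2 arcsin(0.4825) ≈ 57.7°.

57.7°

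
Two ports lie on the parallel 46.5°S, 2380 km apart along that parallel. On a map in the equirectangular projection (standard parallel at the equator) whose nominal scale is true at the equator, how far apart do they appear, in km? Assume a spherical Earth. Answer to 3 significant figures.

3460 km

For the equirectangular projection with φ₀ = 0 (plate carrée), h = 1 along meridians and k = sec φ along parallels.
Along the parallel, k = sec 46.5° = 1/0.6884 = 1.453.
Map distance = 2380 × 1.453 ≈ 3460 km.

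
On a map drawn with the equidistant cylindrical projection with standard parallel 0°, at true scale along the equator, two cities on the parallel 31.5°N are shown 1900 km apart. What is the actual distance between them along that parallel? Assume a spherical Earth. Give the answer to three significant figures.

1620 km

Plate carrée maps x = Rλ, y = Rφ. The meridian scale is h = 1 and the parallel scale is k = 1/cos φ = sec φ.
Along the parallel at 31.5°, map distances are exaggerated by k = sec 31.5° = 1.173.
True distance = 1900 / 1.173 = 1900 × cos 31.5° ≈ 1620 km.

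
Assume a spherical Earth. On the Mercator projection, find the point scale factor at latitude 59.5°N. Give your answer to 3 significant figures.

1.97

For Mercator, h = k = sec φ (a conformal cylindrical projection has a single point scale, 1/cos φ).
k = 1/cos 59.5° = 1/0.5075 = 1.970.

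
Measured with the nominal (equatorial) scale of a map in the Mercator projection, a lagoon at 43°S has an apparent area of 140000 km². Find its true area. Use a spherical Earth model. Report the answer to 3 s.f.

74900 km²

Mercator is conformal, so the point scale is isotropic: h = k = sec φ = 1/cos φ.
Areal scale = k² = sec²φ = 1/cos²(43°) = 1/0.7314² = 1.870.
True area = apparent / (areal scale) = 140000 / 1.870 ≈ 74900 km².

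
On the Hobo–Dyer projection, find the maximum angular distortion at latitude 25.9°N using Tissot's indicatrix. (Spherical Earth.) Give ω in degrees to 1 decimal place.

The Hobo–Dyer projection is cylindrical equal-area with φ₀ = 37.5°. A cylindrical equal-area projection with standard parallel φ₀ has meridian scale h = cos φ / cos φ₀ and parallel scale k = cos φ₀ / cos φ (so areas are preserved, h·k = 1).
At 25.9°: h = 1.134, k = 0.8819; principal scales a = 1.134, b = 0.8819.
sin(ω/2) = (a − b)/(a + b) = 0.2519/2.016 = 0.1250, so ω = 2 arcsin(0.1250) ≈ 14.4°.

14.4°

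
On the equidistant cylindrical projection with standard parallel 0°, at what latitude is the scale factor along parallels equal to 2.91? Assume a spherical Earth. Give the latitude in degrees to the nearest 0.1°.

69.9°

Plate carrée: h = 1, k = sec φ along parallels.
sec φ = 2.91  ⇒  cos φ = 0.3436  ⇒  φ ≈ 69.9°.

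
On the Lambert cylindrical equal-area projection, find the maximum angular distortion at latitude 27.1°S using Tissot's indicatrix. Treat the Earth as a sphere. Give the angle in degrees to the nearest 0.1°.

The Lambert cylindrical equal-area projection is the cylindrical equal-area projection with its standard parallel at the equator (φ₀ = 0). Cylindrical equal-area (φ₀ = 0°): h = cos φ / cos 0° along meridians, k = cos 0° / cos φ along parallels; h·k = 1.
At 27.1°: h = 0.8902, k = 1.123; principal scales a = 1.123, b = 0.8902.
sin(ω/2) = (a − b)/(a + b) = 0.2331/2.014 = 0.1158, so ω = 2 arcsin(0.1158) ≈ 13.3°.

13.3°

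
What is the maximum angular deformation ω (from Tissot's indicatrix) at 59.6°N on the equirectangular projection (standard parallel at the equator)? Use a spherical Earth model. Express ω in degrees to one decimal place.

38.3°

In the plate carrée (x = Rλ, y = Rφ), meridians are true-scale (h = 1) and parallels are stretched by k = sec φ.
At 59.6°: h = 1.000, k = 1.976; principal scales a = 1.976, b = 1.000.
sin(ω/2) = (a − b)/(a + b) = 0.9762/2.976 = 0.3280, so ω = 2 arcsin(0.3280) ≈ 38.3°.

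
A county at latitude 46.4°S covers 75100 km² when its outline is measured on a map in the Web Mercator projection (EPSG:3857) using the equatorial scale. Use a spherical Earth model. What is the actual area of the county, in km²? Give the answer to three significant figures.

35700 km²

Mercator is conformal, so the point scale is isotropic: h = k = sec φ = 1/cos φ.
Areal scale = k² = sec²φ = 1/cos²(46.4°) = 1/0.6896² = 2.103.
True area = apparent / (areal scale) = 75100 / 2.103 ≈ 35700 km².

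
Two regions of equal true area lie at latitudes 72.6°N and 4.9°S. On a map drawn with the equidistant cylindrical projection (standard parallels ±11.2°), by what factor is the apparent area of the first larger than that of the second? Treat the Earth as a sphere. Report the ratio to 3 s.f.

3.33

The equidistant cylindrical projection with φ₀ = 11.2° has h = 1 (meridians true) and k = cos φ₀ / cos φ along parallels.
Areal scale at 72.6°: h·k = 1.000 × 3.280 = 3.280.
Areal scale at 4.9°: h·k = 1.000 × 0.9846 = 0.9846.
Ratio = 3.280/0.9846 ≈ 3.33.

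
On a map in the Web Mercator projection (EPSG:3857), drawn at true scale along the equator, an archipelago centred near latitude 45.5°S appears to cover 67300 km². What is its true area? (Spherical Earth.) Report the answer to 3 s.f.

For Mercator, h = k = sec φ (a conformal cylindrical projection has a single point scale, 1/cos φ).
Areal scale = k² = sec²φ = 1/cos²(45.5°) = 1/0.7009² = 2.036.
True area = apparent / (areal scale) = 67300 / 2.036 ≈ 33100 km².

33100 km²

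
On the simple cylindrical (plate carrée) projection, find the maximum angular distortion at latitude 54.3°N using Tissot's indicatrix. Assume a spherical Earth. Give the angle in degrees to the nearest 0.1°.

For the equirectangular projection with φ₀ = 0 (plate carrée), h = 1 along meridians and k = sec φ along parallels.
At 54.3°: h = 1.000, k = 1.714; principal scales a = 1.714, b = 1.000.
sin(ω/2) = (a − b)/(a + b) = 0.7137/2.714 = 0.2630, so ω = 2 arcsin(0.2630) ≈ 30.5°.

30.5°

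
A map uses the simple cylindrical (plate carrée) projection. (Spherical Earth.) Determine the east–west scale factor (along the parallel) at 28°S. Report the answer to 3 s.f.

1.13

For the equirectangular projection with φ₀ = 0 (plate carrée), h = 1 along meridians and k = sec φ along parallels.
k = 1/cos 28° = 1/0.8829 = 1.133.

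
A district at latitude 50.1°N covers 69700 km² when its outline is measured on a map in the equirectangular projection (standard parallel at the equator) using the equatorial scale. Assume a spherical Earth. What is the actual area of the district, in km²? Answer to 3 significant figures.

In the plate carrée (x = Rλ, y = Rφ), meridians are true-scale (h = 1) and parallels are stretched by k = sec φ.
Areal scale = h·k = 1 × sec φ; at 50.1°, h = 1.000, k = 1.559, so h·k = 1.559.
True area = apparent / (areal scale) = 69700 / 1.559 ≈ 44700 km².

44700 km²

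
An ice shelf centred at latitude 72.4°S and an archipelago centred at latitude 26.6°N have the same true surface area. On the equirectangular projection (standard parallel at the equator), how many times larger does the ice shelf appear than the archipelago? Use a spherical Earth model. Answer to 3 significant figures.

2.96

Plate carrée maps x = Rλ, y = Rφ. The meridian scale is h = 1 and the parallel scale is k = 1/cos φ = sec φ.
Areal scale at 72.4°: h·k = 1.000 × 3.307 = 3.307.
Areal scale at 26.6°: h·k = 1.000 × 1.118 = 1.118.
Ratio = 3.307/1.118 ≈ 2.96.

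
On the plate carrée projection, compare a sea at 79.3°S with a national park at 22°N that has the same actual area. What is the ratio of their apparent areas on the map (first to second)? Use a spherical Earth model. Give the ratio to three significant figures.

Plate carrée maps x = Rλ, y = Rφ. The meridian scale is h = 1 and the parallel scale is k = 1/cos φ = sec φ.
Areal scale at 79.3°: h·k = 1.000 × 5.386 = 5.386.
Areal scale at 22°: h·k = 1.000 × 1.079 = 1.079.
Ratio = 5.386/1.079 ≈ 4.99.

4.99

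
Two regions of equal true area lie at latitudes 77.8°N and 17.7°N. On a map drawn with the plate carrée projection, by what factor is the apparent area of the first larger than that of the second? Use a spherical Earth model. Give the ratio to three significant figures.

In the plate carrée (x = Rλ, y = Rφ), meridians are true-scale (h = 1) and parallels are stretched by k = sec φ.
Areal scale at 77.8°: h·k = 1.000 × 4.732 = 4.732.
Areal scale at 17.7°: h·k = 1.000 × 1.050 = 1.050.
Ratio = 4.732/1.050 ≈ 4.51.

4.51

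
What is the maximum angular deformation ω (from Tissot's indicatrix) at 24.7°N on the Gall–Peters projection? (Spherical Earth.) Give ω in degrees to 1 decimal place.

The Gall–Peters projection is cylindrical equal-area with φ₀ = 45°. A cylindrical equal-area projection with standard parallel φ₀ has meridian scale h = cos φ / cos φ₀ and parallel scale k = cos φ₀ / cos φ (so areas are preserved, h·k = 1).
At 24.7°: h = 1.285, k = 0.7783; principal scales a = 1.285, b = 0.7783.
sin(ω/2) = (a − b)/(a + b) = 0.5065/2.063 = 0.2455, so ω = 2 arcsin(0.2455) ≈ 28.4°.

28.4°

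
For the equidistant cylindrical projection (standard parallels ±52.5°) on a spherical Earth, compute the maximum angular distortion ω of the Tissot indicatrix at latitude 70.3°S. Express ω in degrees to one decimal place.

With standard parallel φ₀ = 52.5°, the equirectangular projection gives x = Rλ cos φ₀, y = Rφ, so h = 1 and k = cos 52.5° / cos φ.
At 70.3°: h = 1.000, k = 1.806; principal scales a = 1.806, b = 1.000.
sin(ω/2) = (a − b)/(a + b) = 0.8059/2.806 = 0.2872, so ω = 2 arcsin(0.2872) ≈ 33.4°.

33.4°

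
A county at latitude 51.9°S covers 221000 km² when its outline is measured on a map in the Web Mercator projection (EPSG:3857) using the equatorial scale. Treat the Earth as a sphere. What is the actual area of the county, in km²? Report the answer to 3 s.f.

The Mercator projection is conformal; its linear scale factor is the same in every direction and equals sec φ = 1/cos φ.
Areal scale = k² = sec²φ = 1/cos²(51.9°) = 1/0.6170² = 2.627.
True area = apparent / (areal scale) = 221000 / 2.627 ≈ 84100 km².

84100 km²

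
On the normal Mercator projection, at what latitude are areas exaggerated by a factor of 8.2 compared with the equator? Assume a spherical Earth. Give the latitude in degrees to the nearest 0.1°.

Mercator areal scale is sec²φ.
sec²φ = 8.2  ⇒  cos²φ = 0.1220  ⇒  cos φ = 0.3492.
φ = arccos(0.3492) ≈ 69.6°.

69.6°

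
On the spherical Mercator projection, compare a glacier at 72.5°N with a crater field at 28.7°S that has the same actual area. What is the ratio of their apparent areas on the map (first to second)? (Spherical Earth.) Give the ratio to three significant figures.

Mercator is conformal with k = sec φ, so areal scale = k² = sec²φ.
At 72.5°: sec²(72.5°) = 1/0.3007² = 11.06.
At 28.7°: sec²(28.7°) = 1/0.8771² = 1.300.
Ratio = 11.06/1.300 = cos²(28.7°)/cos²(72.5°) ≈ 8.51.

8.51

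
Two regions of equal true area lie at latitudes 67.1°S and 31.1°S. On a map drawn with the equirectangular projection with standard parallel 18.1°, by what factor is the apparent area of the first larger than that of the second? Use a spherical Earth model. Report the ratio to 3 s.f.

2.20

The equidistant cylindrical projection with φ₀ = 18.1° has h = 1 (meridians true) and k = cos φ₀ / cos φ along parallels.
Areal scale at 67.1°: h·k = 1.000 × 2.443 = 2.443.
Areal scale at 31.1°: h·k = 1.000 × 1.110 = 1.110.
Ratio = 2.443/1.110 ≈ 2.20.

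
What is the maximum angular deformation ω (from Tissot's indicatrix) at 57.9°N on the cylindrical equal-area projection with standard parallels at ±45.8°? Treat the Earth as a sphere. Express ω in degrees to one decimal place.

A cylindrical equal-area projection with standard parallel φ₀ has meridian scale h = cos φ / cos φ₀ and parallel scale k = cos φ₀ / cos φ (so areas are preserved, h·k = 1).
At 57.9°: h = 0.7622, k = 1.312; principal scales a = 1.312, b = 0.7622.
sin(ω/2) = (a − b)/(a + b) = 0.5497/2.074 = 0.2650, so ω = 2 arcsin(0.2650) ≈ 30.7°.

30.7°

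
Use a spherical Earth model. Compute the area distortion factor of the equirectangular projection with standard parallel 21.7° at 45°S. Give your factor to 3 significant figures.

1.31

With standard parallel φ₀ = 21.7°, the equirectangular projection gives x = Rλ cos φ₀, y = Rφ, so h = 1 and k = cos 21.7° / cos φ.
Areal scale = h·k = 1 × cos φ₀ / cos φ; at 45°, h = 1.000, k = 1.314, so h·k = 1.314.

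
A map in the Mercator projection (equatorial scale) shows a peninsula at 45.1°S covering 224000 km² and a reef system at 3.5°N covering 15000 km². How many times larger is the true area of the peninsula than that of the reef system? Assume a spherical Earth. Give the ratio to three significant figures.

On Mercator the areal scale is sec²φ, so true area = apparent × cos²φ.
True area of peninsula: 224000 × cos²(45.1°) = 224000 × 0.4983 = 111600 km².
True area of reef system: 15000 × cos²(3.5°) = 15000 × 0.9963 = 14940 km².
Ratio = 111600 / 14940 ≈ 7.47.

7.47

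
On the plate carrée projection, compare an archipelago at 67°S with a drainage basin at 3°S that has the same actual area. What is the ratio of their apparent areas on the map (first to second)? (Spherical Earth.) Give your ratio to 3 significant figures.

In the plate carrée (x = Rλ, y = Rφ), meridians are true-scale (h = 1) and parallels are stretched by k = sec φ.
Areal scale at 67°: h·k = 1.000 × 2.559 = 2.559.
Areal scale at 3°: h·k = 1.000 × 1.001 = 1.001.
Ratio = 2.559/1.001 ≈ 2.56.

2.56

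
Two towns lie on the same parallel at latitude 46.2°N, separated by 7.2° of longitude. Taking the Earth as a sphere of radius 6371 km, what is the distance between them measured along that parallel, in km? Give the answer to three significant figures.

Arc length along a parallel = R cos φ · Δλ (with Δλ in radians).
= 6371 × cos 46.2° × (7.2° × π/180) = 6371 × 0.6921 × 0.1257 ≈ 554 km.

554 km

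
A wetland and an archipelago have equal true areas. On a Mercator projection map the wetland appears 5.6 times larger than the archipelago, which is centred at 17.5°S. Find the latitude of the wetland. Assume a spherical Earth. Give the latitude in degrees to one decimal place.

66.2°

Mercator areal scale is sec²φ, so apparent-area ratio = sec²φ₁ / sec²φ₂ = cos²φ₂ / cos²φ₁.
cos²φ₂ / cos²φ₁ = 5.6  ⇒  cos φ₁ = cos 17.5° / √5.6 = 0.9537/2.366 = 0.4030.
φ₁ = arccos(0.4030) ≈ 66.2°.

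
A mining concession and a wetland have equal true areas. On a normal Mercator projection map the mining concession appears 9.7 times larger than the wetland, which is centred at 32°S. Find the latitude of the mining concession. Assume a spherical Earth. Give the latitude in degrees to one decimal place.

On Mercator, (apparent₁)/(apparent₂) = sec²φ₁ / sec²φ₂ when true areas are equal.
cos²φ₂ / cos²φ₁ = 9.7  ⇒  cos φ₁ = cos 32° / √9.7 = 0.8480/3.114 = 0.2723.
φ₁ = arccos(0.2723) ≈ 74.2°.

74.2°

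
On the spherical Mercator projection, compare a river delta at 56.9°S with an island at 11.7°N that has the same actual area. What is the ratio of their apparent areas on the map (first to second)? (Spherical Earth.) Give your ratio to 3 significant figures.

3.22

Mercator is conformal with k = sec φ, so areal scale = k² = sec²φ.
At 56.9°: sec²(56.9°) = 1/0.5461² = 3.353.
At 11.7°: sec²(11.7°) = 1/0.9792² = 1.043.
Ratio = 3.353/1.043 = cos²(11.7°)/cos²(56.9°) ≈ 3.22.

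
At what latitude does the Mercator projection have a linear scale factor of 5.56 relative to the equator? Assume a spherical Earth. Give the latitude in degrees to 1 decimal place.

79.6°

Mercator scale is k = sec φ = 1/cos φ.
1/cos φ = 5.56  ⇒  cos φ = 0.1799  ⇒  φ = arccos(0.1799) ≈ 79.6°.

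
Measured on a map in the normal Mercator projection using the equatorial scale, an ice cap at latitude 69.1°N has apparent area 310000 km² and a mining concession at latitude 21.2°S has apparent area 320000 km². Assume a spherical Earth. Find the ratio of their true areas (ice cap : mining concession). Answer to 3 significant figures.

On Mercator the areal scale is sec²φ, so true area = apparent × cos²φ.
True area of ice cap: 310000 × cos²(69.1°) = 310000 × 0.1273 = 39450 km².
True area of mining concession: 320000 × cos²(21.2°) = 320000 × 0.8692 = 278200 km².
Ratio = 39450 / 278200 ≈ 0.142.

0.142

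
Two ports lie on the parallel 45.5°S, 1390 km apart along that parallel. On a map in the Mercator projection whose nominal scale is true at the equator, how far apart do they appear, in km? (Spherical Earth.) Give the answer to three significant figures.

1980 km

Mercator is conformal, so the point scale is isotropic: h = k = sec φ = 1/cos φ.
Along the parallel, k = sec 45.5° = 1/0.7009 = 1.427.
Map distance = 1390 × 1.427 ≈ 1980 km.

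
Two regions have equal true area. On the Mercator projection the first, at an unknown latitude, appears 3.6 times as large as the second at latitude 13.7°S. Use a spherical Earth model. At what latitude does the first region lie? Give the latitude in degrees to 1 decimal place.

Mercator areal scale is sec²φ, so apparent-area ratio = sec²φ₁ / sec²φ₂ = cos²φ₂ / cos²φ₁.
cos²φ₂ / cos²φ₁ = 3.6  ⇒  cos φ₁ = cos 13.7° / √3.6 = 0.9715/1.897 = 0.5121.
φ₁ = arccos(0.5121) ≈ 59.2°.

59.2°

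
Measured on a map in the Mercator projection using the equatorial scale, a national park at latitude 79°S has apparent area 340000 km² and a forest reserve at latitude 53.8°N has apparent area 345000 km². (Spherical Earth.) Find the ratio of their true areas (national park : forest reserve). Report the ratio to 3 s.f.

On Mercator the areal scale is sec²φ, so true area = apparent × cos²φ.
True area of national park: 340000 × cos²(79°) = 340000 × 0.03641 = 12380 km².
True area of forest reserve: 345000 × cos²(53.8°) = 345000 × 0.3488 = 120300 km².
Ratio = 12380 / 120300 ≈ 0.103.

0.103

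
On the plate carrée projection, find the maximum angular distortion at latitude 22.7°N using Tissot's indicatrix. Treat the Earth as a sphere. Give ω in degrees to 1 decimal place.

4.6°

Plate carrée maps x = Rλ, y = Rφ. The meridian scale is h = 1 and the parallel scale is k = 1/cos φ = sec φ.
At 22.7°: h = 1.000, k = 1.084; principal scales a = 1.084, b = 1.000.
sin(ω/2) = (a − b)/(a + b) = 0.08397/2.084 = 0.04029, so ω = 2 arcsin(0.04029) ≈ 4.6°.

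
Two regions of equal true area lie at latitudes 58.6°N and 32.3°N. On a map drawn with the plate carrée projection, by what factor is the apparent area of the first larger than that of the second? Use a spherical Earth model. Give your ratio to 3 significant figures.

1.62

Plate carrée maps x = Rλ, y = Rφ. The meridian scale is h = 1 and the parallel scale is k = 1/cos φ = sec φ.
Areal scale at 58.6°: h·k = 1.000 × 1.919 = 1.919.
Areal scale at 32.3°: h·k = 1.000 × 1.183 = 1.183.
Ratio = 1.919/1.183 ≈ 1.62.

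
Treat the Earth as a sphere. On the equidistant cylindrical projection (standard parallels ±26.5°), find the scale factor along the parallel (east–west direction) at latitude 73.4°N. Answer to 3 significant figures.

In the equirectangular projection with standard parallel φ₀ = 26.5° (x = Rλ cos φ₀, y = Rφ), meridians are true-scale (h = 1) and the parallel scale is k = cos φ₀ / cos φ.
k = cos 26.5° / cos 73.4° = 0.8949/0.2857 = 3.133.

3.13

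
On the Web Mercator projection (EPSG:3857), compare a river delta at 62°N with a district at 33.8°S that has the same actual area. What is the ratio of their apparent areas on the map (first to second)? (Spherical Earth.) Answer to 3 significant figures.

3.13

On Mercator, area is exaggerated by sec²φ = 1/cos²φ.
At 62°: sec²(62°) = 1/0.4695² = 4.537.
At 33.8°: sec²(33.8°) = 1/0.8310² = 1.448.
Ratio = 4.537/1.448 = cos²(33.8°)/cos²(62°) ≈ 3.13.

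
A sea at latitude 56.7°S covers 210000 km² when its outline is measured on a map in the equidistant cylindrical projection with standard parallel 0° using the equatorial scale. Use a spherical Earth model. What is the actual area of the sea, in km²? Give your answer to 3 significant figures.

115000 km²

In the plate carrée (x = Rλ, y = Rφ), meridians are true-scale (h = 1) and parallels are stretched by k = sec φ.
Areal scale = h·k = 1 × sec φ; at 56.7°, h = 1.000, k = 1.821, so h·k = 1.821.
True area = apparent / (areal scale) = 210000 / 1.821 ≈ 115000 km².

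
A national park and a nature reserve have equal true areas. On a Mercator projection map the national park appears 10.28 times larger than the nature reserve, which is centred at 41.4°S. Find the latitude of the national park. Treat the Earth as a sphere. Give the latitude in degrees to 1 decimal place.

76.5°

On Mercator, (apparent₁)/(apparent₂) = sec²φ₁ / sec²φ₂ when true areas are equal.
cos²φ₂ / cos²φ₁ = 10.28  ⇒  cos φ₁ = cos 41.4° / √10.28 = 0.7501/3.206 = 0.2340.
φ₁ = arccos(0.2340) ≈ 76.5°.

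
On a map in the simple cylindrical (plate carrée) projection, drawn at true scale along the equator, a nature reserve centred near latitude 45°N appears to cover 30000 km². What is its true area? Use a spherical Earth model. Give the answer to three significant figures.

In the plate carrée (x = Rλ, y = Rφ), meridians are true-scale (h = 1) and parallels are stretched by k = sec φ.
Areal scale = h·k = 1 × sec φ; at 45°, h = 1.000, k = 1.414, so h·k = 1.414.
True area = apparent / (areal scale) = 30000 / 1.414 ≈ 21200 km².

21200 km²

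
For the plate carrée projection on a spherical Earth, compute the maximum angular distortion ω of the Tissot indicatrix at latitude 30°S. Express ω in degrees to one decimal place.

In the plate carrée (x = Rλ, y = Rφ), meridians are true-scale (h = 1) and parallels are stretched by k = sec φ.
At 30°: h = 1.000, k = 1.155; principal scales a = 1.155, b = 1.000.
sin(ω/2) = (a − b)/(a + b) = 0.1547/2.155 = 0.07180, so ω = 2 arcsin(0.07180) ≈ 8.2°.

8.2°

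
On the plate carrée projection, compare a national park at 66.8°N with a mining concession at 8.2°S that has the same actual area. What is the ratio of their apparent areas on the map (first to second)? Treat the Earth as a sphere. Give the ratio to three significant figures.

In the plate carrée (x = Rλ, y = Rφ), meridians are true-scale (h = 1) and parallels are stretched by k = sec φ.
Areal scale at 66.8°: h·k = 1.000 × 2.538 = 2.538.
Areal scale at 8.2°: h·k = 1.000 × 1.010 = 1.010.
Ratio = 2.538/1.010 ≈ 2.51.

2.51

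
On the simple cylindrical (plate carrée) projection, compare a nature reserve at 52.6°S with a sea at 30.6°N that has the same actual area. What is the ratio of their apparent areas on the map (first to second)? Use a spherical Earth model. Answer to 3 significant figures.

For the equirectangular projection with φ₀ = 0 (plate carrée), h = 1 along meridians and k = sec φ along parallels.
Areal scale at 52.6°: h·k = 1.000 × 1.646 = 1.646.
Areal scale at 30.6°: h·k = 1.000 × 1.162 = 1.162.
Ratio = 1.646/1.162 ≈ 1.42.

1.42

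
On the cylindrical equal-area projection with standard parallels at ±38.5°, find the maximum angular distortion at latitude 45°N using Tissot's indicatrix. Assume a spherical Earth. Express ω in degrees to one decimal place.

11.6°

For cylindrical equal-area with standard parallel φ₀, h = cos φ / cos φ₀ and k = cos φ₀ / cos φ, so h·k = 1.
At 45°: h = 0.9035, k = 1.107; principal scales a = 1.107, b = 0.9035.
sin(ω/2) = (a − b)/(a + b) = 0.2032/2.010 = 0.1011, so ω = 2 arcsin(0.1011) ≈ 11.6°.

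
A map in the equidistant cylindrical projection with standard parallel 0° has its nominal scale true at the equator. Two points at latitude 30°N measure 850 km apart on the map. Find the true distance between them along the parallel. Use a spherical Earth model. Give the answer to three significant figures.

736 km

Plate carrée maps x = Rλ, y = Rφ. The meridian scale is h = 1 and the parallel scale is k = 1/cos φ = sec φ.
Along the parallel at 30°, map distances are exaggerated by k = sec 30° = 1.155.
True distance = 850 / 1.155 = 850 × cos 30° ≈ 736 km.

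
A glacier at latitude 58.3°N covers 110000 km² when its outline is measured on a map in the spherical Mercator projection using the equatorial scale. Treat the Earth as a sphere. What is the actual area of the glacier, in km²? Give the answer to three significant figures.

30400 km²

Mercator is conformal, so the point scale is isotropic: h = k = sec φ = 1/cos φ.
Areal scale = k² = sec²φ = 1/cos²(58.3°) = 1/0.5255² = 3.622.
True area = apparent / (areal scale) = 110000 / 3.622 ≈ 30400 km².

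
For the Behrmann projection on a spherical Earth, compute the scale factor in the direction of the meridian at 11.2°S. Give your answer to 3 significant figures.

1.13

Behrmann is a cylindrical equal-area projection with standard parallels at ±30°. A cylindrical equal-area projection with standard parallel φ₀ has meridian scale h = cos φ / cos φ₀ and parallel scale k = cos φ₀ / cos φ (so areas are preserved, h·k = 1).
h = cos 11.2° / cos 30° = 0.9810/0.8660 = 1.133.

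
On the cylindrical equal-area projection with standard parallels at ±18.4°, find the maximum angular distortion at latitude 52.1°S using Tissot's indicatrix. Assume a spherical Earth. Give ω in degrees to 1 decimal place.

48.3°

A cylindrical equal-area projection with standard parallel φ₀ has meridian scale h = cos φ / cos φ₀ and parallel scale k = cos φ₀ / cos φ (so areas are preserved, h·k = 1).
At 52.1°: h = 0.6474, k = 1.545; principal scales a = 1.545, b = 0.6474.
sin(ω/2) = (a − b)/(a + b) = 0.8973/2.192 = 0.4093, so ω = 2 arcsin(0.4093) ≈ 48.3°.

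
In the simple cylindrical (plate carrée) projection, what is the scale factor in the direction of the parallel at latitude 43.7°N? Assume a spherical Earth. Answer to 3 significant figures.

Plate carrée maps x = Rλ, y = Rφ. The meridian scale is h = 1 and the parallel scale is k = 1/cos φ = sec φ.
k = 1/cos 43.7° = 1/0.7230 = 1.383.

1.38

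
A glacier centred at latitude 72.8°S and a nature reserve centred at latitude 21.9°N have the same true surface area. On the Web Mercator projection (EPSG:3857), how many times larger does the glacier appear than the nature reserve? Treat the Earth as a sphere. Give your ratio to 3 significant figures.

9.85

On Mercator, area is exaggerated by sec²φ = 1/cos²φ.
At 72.8°: sec²(72.8°) = 1/0.2957² = 11.44.
At 21.9°: sec²(21.9°) = 1/0.9278² = 1.162.
Ratio = 11.44/1.162 = cos²(21.9°)/cos²(72.8°) ≈ 9.85.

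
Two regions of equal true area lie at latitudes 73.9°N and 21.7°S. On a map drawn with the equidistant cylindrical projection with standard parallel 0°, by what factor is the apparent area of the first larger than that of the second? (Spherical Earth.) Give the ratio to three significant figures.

3.35

For the equirectangular projection with φ₀ = 0 (plate carrée), h = 1 along meridians and k = sec φ along parallels.
Areal scale at 73.9°: h·k = 1.000 × 3.606 = 3.606.
Areal scale at 21.7°: h·k = 1.000 × 1.076 = 1.076.
Ratio = 3.606/1.076 ≈ 3.35.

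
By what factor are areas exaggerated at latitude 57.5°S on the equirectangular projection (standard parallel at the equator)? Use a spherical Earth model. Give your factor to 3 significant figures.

For the equirectangular projection with φ₀ = 0 (plate carrée), h = 1 along meridians and k = sec φ along parallels.
Areal scale = h·k = 1 × sec φ; at 57.5°, h = 1.000, k = 1.861, so h·k = 1.861.

1.86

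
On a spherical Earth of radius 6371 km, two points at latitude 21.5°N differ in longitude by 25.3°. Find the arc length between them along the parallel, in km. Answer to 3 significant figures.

2620 km

Arc length along a parallel = R cos φ · Δλ (with Δλ in radians).
= 6371 × cos 21.5° × (25.3° × π/180) = 6371 × 0.9304 × 0.4416 ≈ 2620 km.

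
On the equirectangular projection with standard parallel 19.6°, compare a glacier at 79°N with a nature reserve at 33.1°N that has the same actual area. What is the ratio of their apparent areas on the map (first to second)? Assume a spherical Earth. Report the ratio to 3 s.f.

With standard parallel φ₀ = 19.6°, the equirectangular projection gives x = Rλ cos φ₀, y = Rφ, so h = 1 and k = cos 19.6° / cos φ.
Areal scale at 79°: h·k = 1.000 × 4.937 = 4.937.
Areal scale at 33.1°: h·k = 1.000 × 1.125 = 1.125.
Ratio = 4.937/1.125 ≈ 4.39.

4.39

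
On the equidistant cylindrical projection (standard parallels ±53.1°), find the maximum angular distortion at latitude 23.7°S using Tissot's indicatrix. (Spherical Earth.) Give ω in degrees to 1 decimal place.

24.0°

With standard parallel φ₀ = 53.1°, the equirectangular projection gives x = Rλ cos φ₀, y = Rφ, so h = 1 and k = cos 53.1° / cos φ.
At 23.7°: h = 1.000, k = 0.6557; principal scales a = 1.000, b = 0.6557.
sin(ω/2) = (a − b)/(a + b) = 0.3443/1.656 = 0.2079, so ω = 2 arcsin(0.2079) ≈ 24.0°.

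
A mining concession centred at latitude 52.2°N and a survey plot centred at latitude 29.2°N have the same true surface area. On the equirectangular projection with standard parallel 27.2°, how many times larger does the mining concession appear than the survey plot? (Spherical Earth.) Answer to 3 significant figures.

1.42

In the equirectangular projection with standard parallel φ₀ = 27.2° (x = Rλ cos φ₀, y = Rφ), meridians are true-scale (h = 1) and the parallel scale is k = cos φ₀ / cos φ.
Areal scale at 52.2°: h·k = 1.000 × 1.451 = 1.451.
Areal scale at 29.2°: h·k = 1.000 × 1.019 = 1.019.
Ratio = 1.451/1.019 ≈ 1.42.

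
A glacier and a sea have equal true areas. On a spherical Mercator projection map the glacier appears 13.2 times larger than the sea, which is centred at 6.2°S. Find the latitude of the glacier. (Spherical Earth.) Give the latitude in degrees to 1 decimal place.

74.1°

Mercator areal scale is sec²φ, so apparent-area ratio = sec²φ₁ / sec²φ₂ = cos²φ₂ / cos²φ₁.
cos²φ₂ / cos²φ₁ = 13.2  ⇒  cos φ₁ = cos 6.2° / √13.2 = 0.9942/3.633 = 0.2736.
φ₁ = arccos(0.2736) ≈ 74.1°.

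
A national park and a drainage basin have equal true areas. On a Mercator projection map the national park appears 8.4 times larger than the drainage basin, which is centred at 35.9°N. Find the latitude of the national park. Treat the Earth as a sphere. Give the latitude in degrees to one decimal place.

73.8°

Mercator areal scale is sec²φ, so apparent-area ratio = sec²φ₁ / sec²φ₂ = cos²φ₂ / cos²φ₁.
cos²φ₂ / cos²φ₁ = 8.4  ⇒  cos φ₁ = cos 35.9° / √8.4 = 0.8100/2.898 = 0.2795.
φ₁ = arccos(0.2795) ≈ 73.8°.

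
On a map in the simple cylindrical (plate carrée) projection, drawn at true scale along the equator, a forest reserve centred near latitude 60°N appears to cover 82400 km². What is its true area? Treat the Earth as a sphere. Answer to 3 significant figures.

41200 km²

In the plate carrée (x = Rλ, y = Rφ), meridians are true-scale (h = 1) and parallels are stretched by k = sec φ.
Areal scale = h·k = 1 × sec φ; at 60°, h = 1.000, k = 2.000, so h·k = 2.000.
True area = apparent / (areal scale) = 82400 / 2.000 ≈ 41200 km².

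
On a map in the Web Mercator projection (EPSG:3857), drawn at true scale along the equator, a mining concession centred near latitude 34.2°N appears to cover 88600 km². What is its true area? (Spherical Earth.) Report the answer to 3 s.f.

60600 km²

For Mercator, h = k = sec φ (a conformal cylindrical projection has a single point scale, 1/cos φ).
Areal scale = k² = sec²φ = 1/cos²(34.2°) = 1/0.8271² = 1.462.
True area = apparent / (areal scale) = 88600 / 1.462 ≈ 60600 km².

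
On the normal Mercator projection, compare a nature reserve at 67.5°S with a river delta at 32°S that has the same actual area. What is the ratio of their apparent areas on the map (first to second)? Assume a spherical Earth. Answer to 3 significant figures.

4.91

Mercator areal scale is sec²φ.
At 67.5°: sec²(67.5°) = 1/0.3827² = 6.828.
At 32°: sec²(32°) = 1/0.8480² = 1.390.
Ratio = 6.828/1.390 = cos²(32°)/cos²(67.5°) ≈ 4.91.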